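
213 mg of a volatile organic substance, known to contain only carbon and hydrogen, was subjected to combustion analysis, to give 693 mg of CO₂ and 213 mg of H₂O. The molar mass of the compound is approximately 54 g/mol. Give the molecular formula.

mol C = 0.693 g CO₂ ÷ 44.009 g/mol = 0.01575 mol
mol H = 2 × 0.213 g H₂O ÷ 18.015 g/mol = 0.02365 mol
Divide by the smallest (0.01575 mol): C 1.000, H 1.502
Multiplying each by 2 gives whole numbers: C 2.00, H 3.00
Empirical formula: C2H3
Empirical-formula mass = 27.05 g/mol; 54 ÷ 27.05 ≈ 2, so the molecular formula is C4H6.

C4H6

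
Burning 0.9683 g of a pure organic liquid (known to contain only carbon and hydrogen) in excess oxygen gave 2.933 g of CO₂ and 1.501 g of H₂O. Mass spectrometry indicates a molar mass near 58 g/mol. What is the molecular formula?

mol C = 2.933 g CO₂ ÷ 44.009 g/mol = 0.066645 mol
mol H = 2 × 1.501 g H₂O ÷ 18.015 g/mol = 0.16664 mol
Divide by the smallest (0.066645 mol): C 1.000, H 2.500
Multiplying each by 2 gives whole numbers: C 2.00, H 5.00
Empirical formula: C2H5
Empirical-formula mass = 29.06 g/mol; 58 ÷ 29.06 ≈ 2, so the molecular formula is C4H10.

C4H10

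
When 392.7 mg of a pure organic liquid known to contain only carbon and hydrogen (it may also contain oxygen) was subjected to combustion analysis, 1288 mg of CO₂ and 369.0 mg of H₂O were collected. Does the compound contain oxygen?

no

mol C = 1.288 g CO₂ ÷ 44.009 g/mol = 0.029267 mol
mol H = 2 × 0.3690 g H₂O ÷ 18.015 g/mol = 0.040966 mol
C and H together account for 0.39282 g — essentially the entire 0.3927 g sample — so the compound contains no oxygen.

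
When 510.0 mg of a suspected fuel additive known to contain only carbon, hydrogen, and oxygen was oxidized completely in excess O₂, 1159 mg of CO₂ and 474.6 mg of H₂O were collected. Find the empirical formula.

C3H6O

mol C = 1.159 g CO₂ ÷ 44.009 g/mol = 0.026336 mol
mol H = 2 × 0.4746 g H₂O ÷ 18.015 g/mol = 0.052689 mol
mass O = 0.5100 − (0.31632 + 0.053111) = 0.14057 g → mol O = 0.14057 ÷ 15.999 = 0.0087864 mol
Divide by the smallest (0.0087864 mol): C 2.997, H 5.997, O 1.000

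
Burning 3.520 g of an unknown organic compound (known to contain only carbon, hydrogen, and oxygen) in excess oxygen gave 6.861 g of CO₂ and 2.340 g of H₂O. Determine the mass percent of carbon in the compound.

mol C = 6.861 g CO₂ ÷ 44.009 g/mol = 0.15590 mol
mol H = 2 × 2.340 g H₂O ÷ 18.015 g/mol = 0.25978 mol
mass O = 3.520 − (1.8725 + 0.26186) = 1.3856 g → mol O = 1.3856 ÷ 15.999 = 0.086607 mol
mass % C = 1.8725 g ÷ 3.520 g × 100%

53.20%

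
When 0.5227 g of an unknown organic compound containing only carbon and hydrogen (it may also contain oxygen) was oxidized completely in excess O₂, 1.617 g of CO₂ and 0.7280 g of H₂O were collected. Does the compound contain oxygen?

no

mol C = 1.617 g CO₂ ÷ 44.009 g/mol = 0.036742 mol
mol H = 2 × 0.7280 g H₂O ÷ 18.015 g/mol = 0.080822 mol
C and H together account for 0.52278 g — essentially the entire 0.5227 g sample — so the compound contains no oxygen.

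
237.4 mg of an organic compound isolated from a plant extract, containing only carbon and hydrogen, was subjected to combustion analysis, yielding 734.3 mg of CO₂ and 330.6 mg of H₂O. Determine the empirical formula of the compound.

C5H11

mol C = 0.7343 g CO₂ ÷ 44.009 g/mol = 0.016685 mol
mol H = 2 × 0.3306 g H₂O ÷ 18.015 g/mol = 0.036703 mol
Divide by the smallest (0.016685 mol): C 1.000, H 2.200
Multiplying each by 5 gives whole numbers: C 5.00, H 11.00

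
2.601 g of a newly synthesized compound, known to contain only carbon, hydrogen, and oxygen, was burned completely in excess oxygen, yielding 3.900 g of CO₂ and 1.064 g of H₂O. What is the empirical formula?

mol C = 3.900 g CO₂ ÷ 44.009 g/mol = 0.088618 mol
mol H = 2 × 1.064 g H₂O ÷ 18.015 g/mol = 0.11812 mol
mass O = 2.601 − (1.0644 + 0.11907) = 1.4175 g → mol O = 1.4175 ÷ 15.999 = 0.088602 mol
Divide by the smallest (0.088602 mol): C 1.000, H 1.333, O 1.000
Multiplying each by 3 gives whole numbers: C 3.00, H 4.00, O 3.00

C3H4O3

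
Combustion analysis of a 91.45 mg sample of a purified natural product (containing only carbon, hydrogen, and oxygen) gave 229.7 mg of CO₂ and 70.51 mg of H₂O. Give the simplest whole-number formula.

mol C = 0.2297 g CO₂ ÷ 44.009 g/mol = 0.0052194 mol
mol H = 2 × 0.07051 g H₂O ÷ 18.015 g/mol = 0.0078279 mol
mass O = 0.09145 − (0.062690 + 0.0078905) = 0.020869 g → mol O = 0.020869 ÷ 15.999 = 0.0013044 mol
Divide by the smallest (0.0013044 mol): C 4.001, H 6.001, O 1.000

C4H6O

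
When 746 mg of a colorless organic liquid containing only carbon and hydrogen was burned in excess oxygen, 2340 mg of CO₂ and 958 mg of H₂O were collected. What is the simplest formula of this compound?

CH2

mol C = 2.34 g CO₂ ÷ 44.009 g/mol = 0.05317 mol
mol H = 2 × 0.958 g H₂O ÷ 18.015 g/mol = 0.1064 mol
Divide by the smallest (0.05317 mol): C 1.000, H 2.000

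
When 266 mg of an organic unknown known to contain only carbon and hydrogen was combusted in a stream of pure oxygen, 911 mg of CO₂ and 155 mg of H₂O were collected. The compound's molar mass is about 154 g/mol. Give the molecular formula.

mol C = 0.911 g CO₂ ÷ 44.009 g/mol = 0.02070 mol
mol H = 2 × 0.155 g H₂O ÷ 18.015 g/mol = 0.01721 mol
Divide by the smallest (0.01721 mol): C 1.203, H 1.000
Multiplying each by 5 gives whole numbers: C 6.01, H 5.00
Empirical formula: C6H5
Empirical-formula mass = 77.11 g/mol; 154 ÷ 77.11 ≈ 2, so the molecular formula is C12H10.

C12H10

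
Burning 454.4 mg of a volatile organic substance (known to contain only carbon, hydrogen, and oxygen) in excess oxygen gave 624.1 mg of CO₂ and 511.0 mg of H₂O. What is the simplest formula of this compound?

CH4O

mol C = 0.6241 g CO₂ ÷ 44.009 g/mol = 0.014181 mol
mol H = 2 × 0.5110 g H₂O ÷ 18.015 g/mol = 0.056731 mol
mass O = 0.4544 − (0.17033 + 0.057184) = 0.22689 g → mol O = 0.22689 ÷ 15.999 = 0.014181 mol
Divide by the smallest (0.014181 mol): C 1.000, H 4.000, O 1.000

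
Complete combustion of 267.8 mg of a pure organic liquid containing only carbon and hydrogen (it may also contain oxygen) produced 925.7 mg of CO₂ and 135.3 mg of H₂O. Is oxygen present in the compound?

mol C = 0.9257 g CO₂ ÷ 44.009 g/mol = 0.021034 mol
mol H = 2 × 0.1353 g H₂O ÷ 18.015 g/mol = 0.015021 mol
C and H together account for 0.26778 g — essentially the entire 0.2678 g sample — so the compound contains no oxygen.

no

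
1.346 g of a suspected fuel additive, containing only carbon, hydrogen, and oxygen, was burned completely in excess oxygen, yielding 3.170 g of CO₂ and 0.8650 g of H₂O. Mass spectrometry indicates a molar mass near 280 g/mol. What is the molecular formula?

mol C = 3.170 g CO₂ ÷ 44.009 g/mol = 0.072031 mol
mol H = 2 × 0.8650 g H₂O ÷ 18.015 g/mol = 0.096031 mol
mass O = 1.346 − (0.86516 + 0.096799) = 0.38404 g → mol O = 0.38404 ÷ 15.999 = 0.024004 mol
Divide by the smallest (0.024004 mol): C 3.001, H 4.001, O 1.000
Empirical formula: C3H4O
Empirical-formula mass = 56.06 g/mol; 280 ÷ 56.06 ≈ 5, so the molecular formula is C15H20O5.

C15H20O5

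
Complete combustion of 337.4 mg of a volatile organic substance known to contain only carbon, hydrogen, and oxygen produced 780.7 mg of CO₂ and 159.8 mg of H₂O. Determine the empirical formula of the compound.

mol C = 0.7807 g CO₂ ÷ 44.009 g/mol = 0.017740 mol
mol H = 2 × 0.1598 g H₂O ÷ 18.015 g/mol = 0.017741 mol
mass O = 0.3374 − (0.21307 + 0.017883) = 0.10645 g → mol O = 0.10645 ÷ 15.999 = 0.0066534 mol
Divide by the smallest (0.0066534 mol): C 2.666, H 2.666, O 1.000
Multiplying each by 3 gives whole numbers: C 8.00, H 8.00, O 3.00

C8H8O3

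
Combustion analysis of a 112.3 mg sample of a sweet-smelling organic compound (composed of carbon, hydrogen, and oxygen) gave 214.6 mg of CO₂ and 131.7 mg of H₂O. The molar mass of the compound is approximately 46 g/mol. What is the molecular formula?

mol C = 0.2146 g CO₂ ÷ 44.009 g/mol = 0.0048763 mol
mol H = 2 × 0.1317 g H₂O ÷ 18.015 g/mol = 0.014621 mol
mass O = 0.1123 − (0.058569 + 0.014738) = 0.038993 g → mol O = 0.038993 ÷ 15.999 = 0.0024372 mol
Divide by the smallest (0.0024372 mol): C 2.001, H 5.999, O 1.000
Empirical formula: C2H6O
Empirical-formula mass = 46.07 g/mol; 46 ÷ 46.07 ≈ 1, so the molecular formula is C2H6O.

C2H6O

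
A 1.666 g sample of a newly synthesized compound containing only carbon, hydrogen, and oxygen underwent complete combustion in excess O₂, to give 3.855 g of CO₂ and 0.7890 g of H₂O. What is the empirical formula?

C8H8O3

mol C = 3.855 g CO₂ ÷ 44.009 g/mol = 0.087596 mol
mol H = 2 × 0.7890 g H₂O ÷ 18.015 g/mol = 0.087594 mol
mass O = 1.666 − (1.0521 + 0.088294) = 0.52559 g → mol O = 0.52559 ÷ 15.999 = 0.032852 mol
Divide by the smallest (0.032852 mol): C 2.666, H 2.666, O 1.000
Multiplying each by 3 gives whole numbers: C 8.00, H 8.00, O 3.00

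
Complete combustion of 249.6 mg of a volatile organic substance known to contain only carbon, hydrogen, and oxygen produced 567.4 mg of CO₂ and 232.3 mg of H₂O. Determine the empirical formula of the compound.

mol C = 0.5674 g CO₂ ÷ 44.009 g/mol = 0.012893 mol
mol H = 2 × 0.2323 g H₂O ÷ 18.015 g/mol = 0.025790 mol
mass O = 0.2496 − (0.15486 + 0.025996) = 0.068748 g → mol O = 0.068748 ÷ 15.999 = 0.0042970 mol
Divide by the smallest (0.0042970 mol): C 3.000, H 6.002, O 1.000

C3H6O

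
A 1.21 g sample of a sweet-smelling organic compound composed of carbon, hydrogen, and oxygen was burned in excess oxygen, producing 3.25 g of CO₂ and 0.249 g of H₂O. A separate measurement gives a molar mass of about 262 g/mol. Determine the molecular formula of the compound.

C16H6O4

mol C = 3.25 g CO₂ ÷ 44.009 g/mol = 0.07385 mol
mol H = 2 × 0.249 g H₂O ÷ 18.015 g/mol = 0.02764 mol
mass O = 1.21 − (0.8870 + 0.02786) = 0.2951 g → mol O = 0.2951 ÷ 15.999 = 0.01845 mol
Divide by the smallest (0.01845 mol): C 4.003, H 1.499, O 1.000
Multiplying each by 2 gives whole numbers: C 8.01, H 3.00, O 2.00
Empirical formula: C8H3O2
Empirical-formula mass = 131.11 g/mol; 262 ÷ 131.11 ≈ 2, so the molecular formula is C16H6O4.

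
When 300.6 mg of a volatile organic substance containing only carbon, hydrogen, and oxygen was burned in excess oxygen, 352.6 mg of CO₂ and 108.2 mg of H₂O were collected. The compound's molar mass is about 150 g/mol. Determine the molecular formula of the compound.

C4H6O6

mol C = 0.3526 g CO₂ ÷ 44.009 g/mol = 0.0080120 mol
mol H = 2 × 0.1082 g H₂O ÷ 18.015 g/mol = 0.012012 mol
mass O = 0.3006 − (0.096232 + 0.012108) = 0.19226 g → mol O = 0.19226 ÷ 15.999 = 0.012017 mol
Divide by the smallest (0.0080120 mol): C 1.000, H 1.499, O 1.500
Multiplying each by 2 gives whole numbers: C 2.00, H 3.00, O 3.00
Empirical formula: C2H3O3
Empirical-formula mass = 75.04 g/mol; 150 ÷ 75.04 ≈ 2, so the molecular formula is C4H6O6.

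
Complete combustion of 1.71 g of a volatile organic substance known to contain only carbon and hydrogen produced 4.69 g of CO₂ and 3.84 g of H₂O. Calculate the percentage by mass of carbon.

74.9%

mol C = 4.69 g CO₂ ÷ 44.009 g/mol = 0.1066 mol
mol H = 2 × 3.84 g H₂O ÷ 18.015 g/mol = 0.4263 mol
mass % C = 1.280 g ÷ 1.71 g × 100%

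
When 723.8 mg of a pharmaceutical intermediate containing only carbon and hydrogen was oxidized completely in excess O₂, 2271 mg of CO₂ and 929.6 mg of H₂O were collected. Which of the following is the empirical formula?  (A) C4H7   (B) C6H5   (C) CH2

mol C = 2.271 g CO₂ ÷ 44.009 g/mol = 0.051603 mol
mol H = 2 × 0.9296 g H₂O ÷ 18.015 g/mol = 0.10320 mol
Divide by the smallest (0.051603 mol): C 1.000, H 2.000

(C) CH2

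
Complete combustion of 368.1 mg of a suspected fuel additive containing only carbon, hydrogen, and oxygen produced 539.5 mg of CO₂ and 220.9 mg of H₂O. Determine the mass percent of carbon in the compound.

mol C = 0.5395 g CO₂ ÷ 44.009 g/mol = 0.012259 mol
mol H = 2 × 0.2209 g H₂O ÷ 18.015 g/mol = 0.024524 mol
mass O = 0.3681 − (0.14724 + 0.024720) = 0.19614 g → mol O = 0.19614 ÷ 15.999 = 0.012259 mol
mass % C = 0.14724 g ÷ 0.3681 g × 100%

40.00%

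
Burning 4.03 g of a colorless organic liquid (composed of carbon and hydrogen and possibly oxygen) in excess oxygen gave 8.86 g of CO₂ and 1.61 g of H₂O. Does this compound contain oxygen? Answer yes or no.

yes

mol C = 8.86 g CO₂ ÷ 44.009 g/mol = 0.2013 mol
mol H = 2 × 1.61 g H₂O ÷ 18.015 g/mol = 0.1787 mol
C and H account for only 2.598 g of the 4.03 g sample; the remaining 1.432 g must be oxygen.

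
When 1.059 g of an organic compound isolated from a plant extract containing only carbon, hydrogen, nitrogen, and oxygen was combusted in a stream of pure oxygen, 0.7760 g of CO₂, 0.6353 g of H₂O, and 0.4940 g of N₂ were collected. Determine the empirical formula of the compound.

mol C = 0.7760 g CO₂ ÷ 44.009 g/mol = 0.017633 mol
mol H = 2 × 0.6353 g H₂O ÷ 18.015 g/mol = 0.070530 mol
mol N = 2 × 0.4940 g N₂ ÷ 28.014 g/mol = 0.035268 mol
mass O = 1.059 − (0.21179 + 0.071094 + 0.49400) = 0.28212 g → mol O = 0.28212 ÷ 15.999 = 0.017634 mol
Divide by the smallest (0.017633 mol): C 1.000, H 4.000, N 2.000, O 1.000

CH4N2O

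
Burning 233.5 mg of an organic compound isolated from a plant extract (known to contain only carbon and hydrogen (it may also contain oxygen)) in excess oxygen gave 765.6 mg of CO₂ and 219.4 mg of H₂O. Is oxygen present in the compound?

mol C = 0.7656 g CO₂ ÷ 44.009 g/mol = 0.017396 mol
mol H = 2 × 0.2194 g H₂O ÷ 18.015 g/mol = 0.024357 mol
C and H together account for 0.23350 g — essentially the entire 0.2335 g sample — so the compound contains no oxygen.

no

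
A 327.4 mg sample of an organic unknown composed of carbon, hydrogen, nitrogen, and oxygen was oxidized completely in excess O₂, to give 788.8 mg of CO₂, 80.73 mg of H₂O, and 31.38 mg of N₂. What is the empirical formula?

C8H4NO2

mol C = 0.7888 g CO₂ ÷ 44.009 g/mol = 0.017924 mol
mol H = 2 × 0.08073 g H₂O ÷ 18.015 g/mol = 0.0089625 mol
mol N = 2 × 0.03138 g N₂ ÷ 28.014 g/mol = 0.0022403 mol
mass O = 0.3274 − (0.21528 + 0.0090342 + 0.031380) = 0.071705 g → mol O = 0.071705 ÷ 15.999 = 0.0044819 mol
Divide by the smallest (0.0022403 mol): C 8.001, H 4.001, N 1.000, O 2.001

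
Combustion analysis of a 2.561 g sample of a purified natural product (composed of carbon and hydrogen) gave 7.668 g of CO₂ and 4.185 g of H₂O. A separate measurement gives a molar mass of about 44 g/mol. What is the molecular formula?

mol C = 7.668 g CO₂ ÷ 44.009 g/mol = 0.17424 mol
mol H = 2 × 4.185 g H₂O ÷ 18.015 g/mol = 0.46461 mol
Divide by the smallest (0.17424 mol): C 1.000, H 2.667
Multiplying each by 3 gives whole numbers: C 3.00, H 8.00
Empirical formula: C3H8
Empirical-formula mass = 44.10 g/mol; 44 ÷ 44.10 ≈ 1, so the molecular formula is C3H8.

C3H8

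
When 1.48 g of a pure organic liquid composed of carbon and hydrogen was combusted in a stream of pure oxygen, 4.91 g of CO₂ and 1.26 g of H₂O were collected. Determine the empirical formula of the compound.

mol C = 4.91 g CO₂ ÷ 44.009 g/mol = 0.1116 mol
mol H = 2 × 1.26 g H₂O ÷ 18.015 g/mol = 0.1399 mol
Divide by the smallest (0.1116 mol): C 1.000, H 1.254
Multiplying each by 4 gives whole numbers: C 4.00, H 5.02

C4H5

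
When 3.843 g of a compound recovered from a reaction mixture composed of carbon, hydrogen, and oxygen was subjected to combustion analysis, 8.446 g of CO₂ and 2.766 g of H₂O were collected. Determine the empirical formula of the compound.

C5H8O2

mol C = 8.446 g CO₂ ÷ 44.009 g/mol = 0.19192 mol
mol H = 2 × 2.766 g H₂O ÷ 18.015 g/mol = 0.30708 mol
mass O = 3.843 − (2.3051 + 0.30953) = 1.2284 g → mol O = 1.2284 ÷ 15.999 = 0.076778 mol
Divide by the smallest (0.076778 mol): C 2.500, H 4.000, O 1.000
Multiplying each by 2 gives whole numbers: C 5.00, H 8.00, O 2.00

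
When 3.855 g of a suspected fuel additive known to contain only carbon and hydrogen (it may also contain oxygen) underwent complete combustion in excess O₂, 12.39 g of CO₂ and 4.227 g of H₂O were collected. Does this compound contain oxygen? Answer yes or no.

no

mol C = 12.39 g CO₂ ÷ 44.009 g/mol = 0.28153 mol
mol H = 2 × 4.227 g H₂O ÷ 18.015 g/mol = 0.46928 mol
C and H together account for 3.8545 g — essentially the entire 3.855 g sample — so the compound contains no oxygen.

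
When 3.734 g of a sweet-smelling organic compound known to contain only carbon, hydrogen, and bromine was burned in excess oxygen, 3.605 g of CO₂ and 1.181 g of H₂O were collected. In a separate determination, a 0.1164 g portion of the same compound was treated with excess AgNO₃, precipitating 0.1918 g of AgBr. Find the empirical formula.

C5H8Br2

mol C = 3.605 g CO₂ ÷ 44.009 g/mol = 0.081915 mol
mol H = 2 × 1.181 g H₂O ÷ 18.015 g/mol = 0.13111 mol
From the AgBr data: mol Br per gram of compound = (0.1918 ÷ 187.772) ÷ 0.1164 = 0.0087754 mol/g, so in the 3.734 g combustion sample mol Br = 0.032767 mol
Divide by the smallest (0.032767 mol): C 2.500, H 4.001, Br 1.000
Multiplying each by 2 gives whole numbers: C 5.00, H 8.00, Br 2.00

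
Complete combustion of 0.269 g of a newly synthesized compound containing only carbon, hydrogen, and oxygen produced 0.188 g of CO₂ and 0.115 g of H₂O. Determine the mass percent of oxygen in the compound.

mol C = 0.188 g CO₂ ÷ 44.009 g/mol = 0.004272 mol
mol H = 2 × 0.115 g H₂O ÷ 18.015 g/mol = 0.01277 mol
mass O = 0.269 − (0.05131 + 0.01287) = 0.2048 g → mol O = 0.2048 ÷ 15.999 = 0.01280 mol
mass % O = 0.2048 g ÷ 0.269 g × 100%

76.1%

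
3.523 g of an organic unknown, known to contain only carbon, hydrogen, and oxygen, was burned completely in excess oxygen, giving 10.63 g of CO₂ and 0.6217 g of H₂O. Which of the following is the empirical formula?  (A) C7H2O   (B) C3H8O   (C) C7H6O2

(A) C7H2O

mol C = 10.63 g CO₂ ÷ 44.009 g/mol = 0.24154 mol
mol H = 2 × 0.6217 g H₂O ÷ 18.015 g/mol = 0.069020 mol
mass O = 3.523 − (2.9012 + 0.069572) = 0.55227 g → mol O = 0.55227 ÷ 15.999 = 0.034519 mol
Divide by the smallest (0.034519 mol): C 6.997, H 1.999, O 1.000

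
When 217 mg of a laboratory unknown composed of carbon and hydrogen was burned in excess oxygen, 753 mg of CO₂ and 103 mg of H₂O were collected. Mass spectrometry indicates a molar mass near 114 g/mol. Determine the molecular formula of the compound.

C9H6

mol C = 0.753 g CO₂ ÷ 44.009 g/mol = 0.01711 mol
mol H = 2 × 0.103 g H₂O ÷ 18.015 g/mol = 0.01143 mol
Divide by the smallest (0.01143 mol): C 1.496, H 1.000
Multiplying each by 2 gives whole numbers: C 2.99, H 2.00
Empirical formula: C3H2
Empirical-formula mass = 38.05 g/mol; 114 ÷ 38.05 ≈ 3, so the molecular formula is C9H6.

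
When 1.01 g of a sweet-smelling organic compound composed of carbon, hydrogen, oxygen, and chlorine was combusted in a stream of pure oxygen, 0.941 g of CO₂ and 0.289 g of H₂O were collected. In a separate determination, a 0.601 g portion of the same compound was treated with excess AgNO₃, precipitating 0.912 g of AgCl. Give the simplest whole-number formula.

mol C = 0.941 g CO₂ ÷ 44.009 g/mol = 0.02138 mol
mol H = 2 × 0.289 g H₂O ÷ 18.015 g/mol = 0.03208 mol
From the AgCl data: mol Cl per gram of compound = (0.912 ÷ 143.318) ÷ 0.601 = 0.01059 mol/g, so in the 1.01 g combustion sample mol Cl = 0.01069 mol
mass O = 1.01 − (0.2568 + 0.03234 + 0.3791) = 0.3417 g → mol O = 0.3417 ÷ 15.999 = 0.02136 mol
Divide by the smallest (0.01069 mol): C 1.999, H 3.000, Cl 1.000, O 1.997

C2H3ClO2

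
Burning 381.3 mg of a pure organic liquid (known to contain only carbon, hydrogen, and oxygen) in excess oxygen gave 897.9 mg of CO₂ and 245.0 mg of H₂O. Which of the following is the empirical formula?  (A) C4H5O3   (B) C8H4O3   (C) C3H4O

(C) C3H4O

mol C = 0.8979 g CO₂ ÷ 44.009 g/mol = 0.020403 mol
mol H = 2 × 0.2450 g H₂O ÷ 18.015 g/mol = 0.027200 mol
mass O = 0.3813 − (0.24506 + 0.027417) = 0.10883 g → mol O = 0.10883 ÷ 15.999 = 0.0068021 mol
Divide by the smallest (0.0068021 mol): C 2.999, H 3.999, O 1.000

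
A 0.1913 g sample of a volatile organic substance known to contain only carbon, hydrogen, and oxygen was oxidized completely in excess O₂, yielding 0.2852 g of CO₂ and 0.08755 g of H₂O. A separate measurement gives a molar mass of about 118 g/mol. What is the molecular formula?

mol C = 0.2852 g CO₂ ÷ 44.009 g/mol = 0.0064805 mol
mol H = 2 × 0.08755 g H₂O ÷ 18.015 g/mol = 0.0097197 mol
mass O = 0.1913 − (0.077837 + 0.0097974) = 0.10367 g → mol O = 0.10367 ÷ 15.999 = 0.0064795 mol
Divide by the smallest (0.0064795 mol): C 1.000, H 1.500, O 1.000
Multiplying each by 2 gives whole numbers: C 2.00, H 3.00, O 2.00
Empirical formula: C2H3O2
Empirical-formula mass = 59.04 g/mol; 118 ÷ 59.04 ≈ 2, so the molecular formula is C4H6O4.

C4H6O4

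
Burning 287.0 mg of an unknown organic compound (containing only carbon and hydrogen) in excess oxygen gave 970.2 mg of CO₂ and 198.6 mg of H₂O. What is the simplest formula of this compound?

mol C = 0.9702 g CO₂ ÷ 44.009 g/mol = 0.022045 mol
mol H = 2 × 0.1986 g H₂O ÷ 18.015 g/mol = 0.022048 mol
Divide by the smallest (0.022045 mol): C 1.000, H 1.000

CH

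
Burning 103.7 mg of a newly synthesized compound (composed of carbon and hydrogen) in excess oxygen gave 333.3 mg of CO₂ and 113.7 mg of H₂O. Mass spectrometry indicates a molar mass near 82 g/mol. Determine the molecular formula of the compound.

mol C = 0.3333 g CO₂ ÷ 44.009 g/mol = 0.0075735 mol
mol H = 2 × 0.1137 g H₂O ÷ 18.015 g/mol = 0.012623 mol
Divide by the smallest (0.0075735 mol): C 1.000, H 1.667
Multiplying each by 3 gives whole numbers: C 3.00, H 5.00
Empirical formula: C3H5
Empirical-formula mass = 41.07 g/mol; 82 ÷ 41.07 ≈ 2, so the molecular formula is C6H10.

C6H10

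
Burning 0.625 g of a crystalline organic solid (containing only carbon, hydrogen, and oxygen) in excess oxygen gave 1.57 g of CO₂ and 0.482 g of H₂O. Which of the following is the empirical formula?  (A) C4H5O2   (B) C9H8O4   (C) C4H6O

mol C = 1.57 g CO₂ ÷ 44.009 g/mol = 0.03567 mol
mol H = 2 × 0.482 g H₂O ÷ 18.015 g/mol = 0.05351 mol
mass O = 0.625 − (0.4285 + 0.05394) = 0.1426 g → mol O = 0.1426 ÷ 15.999 = 0.008911 mol
Divide by the smallest (0.008911 mol): C 4.003, H 6.005, O 1.000

(C) C4H6O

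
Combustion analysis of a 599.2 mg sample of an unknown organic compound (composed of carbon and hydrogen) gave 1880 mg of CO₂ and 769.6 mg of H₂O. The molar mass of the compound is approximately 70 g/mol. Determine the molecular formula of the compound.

mol C = 1.880 g CO₂ ÷ 44.009 g/mol = 0.042719 mol
mol H = 2 × 0.7696 g H₂O ÷ 18.015 g/mol = 0.085440 mol
Divide by the smallest (0.042719 mol): C 1.000, H 2.000
Empirical formula: CH2
Empirical-formula mass = 14.03 g/mol; 70 ÷ 14.03 ≈ 5, so the molecular formula is C5H10.

C5H10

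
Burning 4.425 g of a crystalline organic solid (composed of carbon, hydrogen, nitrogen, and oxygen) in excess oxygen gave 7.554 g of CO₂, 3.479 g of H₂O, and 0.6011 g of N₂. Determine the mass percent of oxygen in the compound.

mol C = 7.554 g CO₂ ÷ 44.009 g/mol = 0.17165 mol
mol H = 2 × 3.479 g H₂O ÷ 18.015 g/mol = 0.38623 mol
mol N = 2 × 0.6011 g N₂ ÷ 28.014 g/mol = 0.042914 mol
mass O = 4.425 − (2.0616 + 0.38932 + 0.60110) = 1.3729 g → mol O = 1.3729 ÷ 15.999 = 0.085813 mol
mass % O = 1.3729 g ÷ 4.425 g × 100%

31.03%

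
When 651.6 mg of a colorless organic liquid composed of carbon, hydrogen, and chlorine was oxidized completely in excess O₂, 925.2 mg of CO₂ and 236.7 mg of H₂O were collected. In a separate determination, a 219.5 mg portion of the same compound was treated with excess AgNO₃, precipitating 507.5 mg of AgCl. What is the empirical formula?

mol C = 0.9252 g CO₂ ÷ 44.009 g/mol = 0.021023 mol
mol H = 2 × 0.2367 g H₂O ÷ 18.015 g/mol = 0.026278 mol
From the AgCl data: mol Cl per gram of compound = (0.5075 ÷ 143.318) ÷ 0.2195 = 0.016132 mol/g, so in the 0.6516 g combustion sample mol Cl = 0.010512 mol
Divide by the smallest (0.010512 mol): C 2.000, H 2.500, Cl 1.000
Multiplying each by 2 gives whole numbers: C 4.00, H 5.00, Cl 2.00

C4H5Cl2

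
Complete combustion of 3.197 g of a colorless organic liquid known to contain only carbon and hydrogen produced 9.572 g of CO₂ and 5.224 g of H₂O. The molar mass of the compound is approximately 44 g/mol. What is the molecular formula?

C3H8

mol C = 9.572 g CO₂ ÷ 44.009 g/mol = 0.21750 mol
mol H = 2 × 5.224 g H₂O ÷ 18.015 g/mol = 0.57996 mol
Divide by the smallest (0.21750 mol): C 1.000, H 2.666
Multiplying each by 3 gives whole numbers: C 3.00, H 8.00
Empirical formula: C3H8
Empirical-formula mass = 44.10 g/mol; 44 ÷ 44.10 ≈ 1, so the molecular formula is C3H8.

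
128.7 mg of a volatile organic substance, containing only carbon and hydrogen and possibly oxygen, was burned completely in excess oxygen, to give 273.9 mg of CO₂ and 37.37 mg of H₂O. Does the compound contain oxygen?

mol C = 0.2739 g CO₂ ÷ 44.009 g/mol = 0.0062237 mol
mol H = 2 × 0.03737 g H₂O ÷ 18.015 g/mol = 0.0041488 mol
C and H account for only 0.078935 g of the 0.1287 g sample; the remaining 0.049765 g must be oxygen.

yes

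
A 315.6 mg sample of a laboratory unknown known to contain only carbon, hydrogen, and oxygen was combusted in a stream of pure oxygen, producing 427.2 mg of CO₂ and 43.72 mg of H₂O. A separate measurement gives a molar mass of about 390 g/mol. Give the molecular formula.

C12H6O15

mol C = 0.4272 g CO₂ ÷ 44.009 g/mol = 0.0097071 mol
mol H = 2 × 0.04372 g H₂O ÷ 18.015 g/mol = 0.0048537 mol
mass O = 0.3156 − (0.11659 + 0.0048926) = 0.19412 g → mol O = 0.19412 ÷ 15.999 = 0.012133 mol
Divide by the smallest (0.0048537 mol): C 2.000, H 1.000, O 2.500
Multiplying each by 2 gives whole numbers: C 4.00, H 2.00, O 5.00
Empirical formula: C4H2O5
Empirical-formula mass = 130.06 g/mol; 390 ÷ 130.06 ≈ 3, so the molecular formula is C12H6O15.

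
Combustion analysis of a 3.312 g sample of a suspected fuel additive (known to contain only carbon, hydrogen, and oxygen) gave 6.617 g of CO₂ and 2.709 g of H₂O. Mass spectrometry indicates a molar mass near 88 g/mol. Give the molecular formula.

C4H8O2

mol C = 6.617 g CO₂ ÷ 44.009 g/mol = 0.15036 mol
mol H = 2 × 2.709 g H₂O ÷ 18.015 g/mol = 0.30075 mol
mass O = 3.312 − (1.8059 + 0.30316) = 1.2029 g → mol O = 1.2029 ÷ 15.999 = 0.075187 mol
Divide by the smallest (0.075187 mol): C 2.000, H 4.000, O 1.000
Empirical formula: C2H4O
Empirical-formula mass = 44.05 g/mol; 88 ÷ 44.05 ≈ 2, so the molecular formula is C4H8O2.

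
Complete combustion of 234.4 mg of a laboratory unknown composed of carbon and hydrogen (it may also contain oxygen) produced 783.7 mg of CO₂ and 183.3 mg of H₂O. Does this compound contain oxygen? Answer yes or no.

no

mol C = 0.7837 g CO₂ ÷ 44.009 g/mol = 0.017808 mol
mol H = 2 × 0.1833 g H₂O ÷ 18.015 g/mol = 0.020350 mol
C and H together account for 0.23440 g — essentially the entire 0.2344 g sample — so the compound contains no oxygen.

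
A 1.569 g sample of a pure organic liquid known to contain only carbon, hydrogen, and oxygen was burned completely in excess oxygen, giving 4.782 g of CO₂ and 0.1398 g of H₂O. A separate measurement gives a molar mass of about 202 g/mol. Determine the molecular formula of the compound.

C14H2O2

mol C = 4.782 g CO₂ ÷ 44.009 g/mol = 0.10866 mol
mol H = 2 × 0.1398 g H₂O ÷ 18.015 g/mol = 0.015520 mol
mass O = 1.569 − (1.3051 + 0.015645) = 0.24825 g → mol O = 0.24825 ÷ 15.999 = 0.015516 mol
Divide by the smallest (0.015516 mol): C 7.003, H 1.000, O 1.000
Empirical formula: C7HO
Empirical-formula mass = 101.08 g/mol; 202 ÷ 101.08 ≈ 2, so the molecular formula is C14H2O2.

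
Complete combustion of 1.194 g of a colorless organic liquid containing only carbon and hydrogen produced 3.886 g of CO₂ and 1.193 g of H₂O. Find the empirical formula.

C2H3

mol C = 3.886 g CO₂ ÷ 44.009 g/mol = 0.088300 mol
mol H = 2 × 1.193 g H₂O ÷ 18.015 g/mol = 0.13245 mol
Divide by the smallest (0.088300 mol): C 1.000, H 1.500
Multiplying each by 2 gives whole numbers: C 2.00, H 3.00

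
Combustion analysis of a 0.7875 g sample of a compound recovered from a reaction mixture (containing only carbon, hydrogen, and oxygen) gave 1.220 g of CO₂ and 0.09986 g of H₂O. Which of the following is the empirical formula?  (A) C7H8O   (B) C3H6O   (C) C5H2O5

(C) C5H2O5

mol C = 1.220 g CO₂ ÷ 44.009 g/mol = 0.027722 mol
mol H = 2 × 0.09986 g H₂O ÷ 18.015 g/mol = 0.011086 mol
mass O = 0.7875 − (0.33296 + 0.011175) = 0.44336 g → mol O = 0.44336 ÷ 15.999 = 0.027712 mol
Divide by the smallest (0.011086 mol): C 2.501, H 1.000, O 2.500
Multiplying each by 2 gives whole numbers: C 5.00, H 2.00, O 5.00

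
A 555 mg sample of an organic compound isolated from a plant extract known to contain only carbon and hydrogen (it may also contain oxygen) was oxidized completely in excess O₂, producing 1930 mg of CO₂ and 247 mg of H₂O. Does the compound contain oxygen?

mol C = 1.93 g CO₂ ÷ 44.009 g/mol = 0.04385 mol
mol H = 2 × 0.247 g H₂O ÷ 18.015 g/mol = 0.02742 mol
C and H together account for 0.5544 g — essentially the entire 0.555 g sample — so the compound contains no oxygen.

no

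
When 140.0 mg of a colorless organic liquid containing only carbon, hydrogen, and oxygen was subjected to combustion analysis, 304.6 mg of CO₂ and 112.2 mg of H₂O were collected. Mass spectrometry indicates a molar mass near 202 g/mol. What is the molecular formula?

C10H18O4

mol C = 0.3046 g CO₂ ÷ 44.009 g/mol = 0.0069213 mol
mol H = 2 × 0.1122 g H₂O ÷ 18.015 g/mol = 0.012456 mol
mass O = 0.1400 − (0.083132 + 0.012556) = 0.044312 g → mol O = 0.044312 ÷ 15.999 = 0.0027697 mol
Divide by the smallest (0.0027697 mol): C 2.499, H 4.497, O 1.000
Multiplying each by 2 gives whole numbers: C 5.00, H 8.99, O 2.00
Empirical formula: C5H9O2
Empirical-formula mass = 101.12 g/mol; 202 ÷ 101.12 ≈ 2, so the molecular formula is C10H18O4.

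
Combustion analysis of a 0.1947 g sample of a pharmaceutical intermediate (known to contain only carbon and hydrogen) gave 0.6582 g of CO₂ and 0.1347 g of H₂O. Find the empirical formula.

mol C = 0.6582 g CO₂ ÷ 44.009 g/mol = 0.014956 mol
mol H = 2 × 0.1347 g H₂O ÷ 18.015 g/mol = 0.014954 mol
Divide by the smallest (0.014954 mol): C 1.000, H 1.000

CH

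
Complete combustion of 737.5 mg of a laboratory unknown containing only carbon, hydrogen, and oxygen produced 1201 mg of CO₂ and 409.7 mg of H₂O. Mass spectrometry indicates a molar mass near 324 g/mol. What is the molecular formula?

mol C = 1.201 g CO₂ ÷ 44.009 g/mol = 0.027290 mol
mol H = 2 × 0.4097 g H₂O ÷ 18.015 g/mol = 0.045484 mol
mass O = 0.7375 − (0.32778 + 0.045848) = 0.36387 g → mol O = 0.36387 ÷ 15.999 = 0.022743 mol
Divide by the smallest (0.022743 mol): C 1.200, H 2.000, O 1.000
Multiplying each by 5 gives whole numbers: C 6.00, H 10.00, O 5.00
Empirical formula: C6H10O5
Empirical-formula mass = 162.14 g/mol; 324 ÷ 162.14 ≈ 2, so the molecular formula is C12H20O10.

C12H20O10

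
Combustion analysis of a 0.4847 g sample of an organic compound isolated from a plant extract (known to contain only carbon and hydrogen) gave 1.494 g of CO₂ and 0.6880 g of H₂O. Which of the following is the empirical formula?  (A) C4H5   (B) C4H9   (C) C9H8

(B) C4H9

mol C = 1.494 g CO₂ ÷ 44.009 g/mol = 0.033948 mol
mol H = 2 × 0.6880 g H₂O ÷ 18.015 g/mol = 0.076381 mol
Divide by the smallest (0.033948 mol): C 1.000, H 2.250
Multiplying each by 4 gives whole numbers: C 4.00, H 9.00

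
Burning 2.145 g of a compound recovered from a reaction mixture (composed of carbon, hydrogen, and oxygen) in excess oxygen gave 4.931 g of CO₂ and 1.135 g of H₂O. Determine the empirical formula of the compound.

mol C = 4.931 g CO₂ ÷ 44.009 g/mol = 0.11205 mol
mol H = 2 × 1.135 g H₂O ÷ 18.015 g/mol = 0.12601 mol
mass O = 2.145 − (1.3458 + 0.12701) = 0.67221 g → mol O = 0.67221 ÷ 15.999 = 0.042016 mol
Divide by the smallest (0.042016 mol): C 2.667, H 2.999, O 1.000
Multiplying each by 3 gives whole numbers: C 8.00, H 9.00, O 3.00

C8H9O3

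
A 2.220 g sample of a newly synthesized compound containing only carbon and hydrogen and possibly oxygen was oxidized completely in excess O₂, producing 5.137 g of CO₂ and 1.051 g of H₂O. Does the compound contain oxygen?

mol C = 5.137 g CO₂ ÷ 44.009 g/mol = 0.11673 mol
mol H = 2 × 1.051 g H₂O ÷ 18.015 g/mol = 0.11668 mol
C and H account for only 1.5196 g of the 2.220 g sample; the remaining 0.70039 g must be oxygen.

yes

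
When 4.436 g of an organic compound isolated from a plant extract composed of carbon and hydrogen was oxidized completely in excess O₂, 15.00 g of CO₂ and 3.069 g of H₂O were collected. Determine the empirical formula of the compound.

mol C = 15.00 g CO₂ ÷ 44.009 g/mol = 0.34084 mol
mol H = 2 × 3.069 g H₂O ÷ 18.015 g/mol = 0.34072 mol
Divide by the smallest (0.34072 mol): C 1.000, H 1.000

CH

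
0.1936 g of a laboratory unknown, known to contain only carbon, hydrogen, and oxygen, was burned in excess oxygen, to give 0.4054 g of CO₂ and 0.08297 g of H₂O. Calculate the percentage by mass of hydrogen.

4.80%

mol C = 0.4054 g CO₂ ÷ 44.009 g/mol = 0.0092118 mol
mol H = 2 × 0.08297 g H₂O ÷ 18.015 g/mol = 0.0092112 mol
mass O = 0.1936 − (0.11064 + 0.0092849) = 0.073673 g → mol O = 0.073673 ÷ 15.999 = 0.0046048 mol
mass % H = 0.0092849 g ÷ 0.1936 g × 100%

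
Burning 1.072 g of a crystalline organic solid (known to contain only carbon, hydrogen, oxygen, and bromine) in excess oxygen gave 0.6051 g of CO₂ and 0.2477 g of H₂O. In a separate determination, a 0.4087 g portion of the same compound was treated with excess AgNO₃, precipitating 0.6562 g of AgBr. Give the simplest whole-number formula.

mol C = 0.6051 g CO₂ ÷ 44.009 g/mol = 0.013749 mol
mol H = 2 × 0.2477 g H₂O ÷ 18.015 g/mol = 0.027499 mol
From the AgBr data: mol Br per gram of compound = (0.6562 ÷ 187.772) ÷ 0.4087 = 0.0085507 mol/g, so in the 1.072 g combustion sample mol Br = 0.0091663 mol
mass O = 1.072 − (0.16514 + 0.027719 + 0.73243) = 0.14671 g → mol O = 0.14671 ÷ 15.999 = 0.0091699 mol
Divide by the smallest (0.0091663 mol): C 1.500, H 3.000, Br 1.000, O 1.000
Multiplying each by 2 gives whole numbers: C 3.00, H 6.00, Br 2.00, O 2.00

C3H6Br2O2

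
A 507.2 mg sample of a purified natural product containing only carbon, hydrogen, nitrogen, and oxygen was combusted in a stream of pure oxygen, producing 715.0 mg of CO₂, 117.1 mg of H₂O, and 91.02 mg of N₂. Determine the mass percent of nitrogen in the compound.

mol C = 0.7150 g CO₂ ÷ 44.009 g/mol = 0.016247 mol
mol H = 2 × 0.1171 g H₂O ÷ 18.015 g/mol = 0.013000 mol
mol N = 2 × 0.09102 g N₂ ÷ 28.014 g/mol = 0.0064982 mol
mass O = 0.5072 − (0.19514 + 0.013104 + 0.091020) = 0.20794 g → mol O = 0.20794 ÷ 15.999 = 0.012997 mol
mass % N = 0.091020 g ÷ 0.5072 g × 100%

17.95%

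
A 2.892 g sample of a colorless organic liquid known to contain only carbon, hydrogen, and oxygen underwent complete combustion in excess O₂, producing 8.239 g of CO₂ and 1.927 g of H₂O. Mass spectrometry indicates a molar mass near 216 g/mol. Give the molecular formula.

mol C = 8.239 g CO₂ ÷ 44.009 g/mol = 0.18721 mol
mol H = 2 × 1.927 g H₂O ÷ 18.015 g/mol = 0.21393 mol
mass O = 2.892 − (2.2486 + 0.21564) = 0.42776 g → mol O = 0.42776 ÷ 15.999 = 0.026736 mol
Divide by the smallest (0.026736 mol): C 7.002, H 8.002, O 1.000
Empirical formula: C7H8O
Empirical-formula mass = 108.14 g/mol; 216 ÷ 108.14 ≈ 2, so the molecular formula is C14H16O2.

C14H16O2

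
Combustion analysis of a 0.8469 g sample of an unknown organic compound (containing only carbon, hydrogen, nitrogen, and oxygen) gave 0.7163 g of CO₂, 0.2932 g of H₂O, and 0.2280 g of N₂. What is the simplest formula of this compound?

C2H4N2O3

mol C = 0.7163 g CO₂ ÷ 44.009 g/mol = 0.016276 mol
mol H = 2 × 0.2932 g H₂O ÷ 18.015 g/mol = 0.032551 mol
mol N = 2 × 0.2280 g N₂ ÷ 28.014 g/mol = 0.016278 mol
mass O = 0.8469 − (0.19549 + 0.032811 + 0.22800) = 0.39060 g → mol O = 0.39060 ÷ 15.999 = 0.024414 mol
Divide by the smallest (0.016276 mol): C 1.000, H 2.000, N 1.000, O 1.500
Multiplying each by 2 gives whole numbers: C 2.00, H 4.00, N 2.00, O 3.00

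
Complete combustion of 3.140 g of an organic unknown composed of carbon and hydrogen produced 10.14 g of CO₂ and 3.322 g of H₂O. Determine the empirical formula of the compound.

mol C = 10.14 g CO₂ ÷ 44.009 g/mol = 0.23041 mol
mol H = 2 × 3.322 g H₂O ÷ 18.015 g/mol = 0.36880 mol
Divide by the smallest (0.23041 mol): C 1.000, H 1.601
Multiplying each by 5 gives whole numbers: C 5.00, H 8.00

C5H8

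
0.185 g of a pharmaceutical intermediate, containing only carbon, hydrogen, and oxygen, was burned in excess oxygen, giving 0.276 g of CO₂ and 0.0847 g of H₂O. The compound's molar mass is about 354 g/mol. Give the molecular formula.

mol C = 0.276 g CO₂ ÷ 44.009 g/mol = 0.006271 mol
mol H = 2 × 0.0847 g H₂O ÷ 18.015 g/mol = 0.009403 mol
mass O = 0.185 − (0.07533 + 0.009479) = 0.1002 g → mol O = 0.1002 ÷ 15.999 = 0.006263 mol
Divide by the smallest (0.006263 mol): C 1.001, H 1.501, O 1.000
Multiplying each by 2 gives whole numbers: C 2.00, H 3.00, O 2.00
Empirical formula: C2H3O2
Empirical-formula mass = 59.04 g/mol; 354 ÷ 59.04 ≈ 6, so the molecular formula is C12H18O12.

C12H18O12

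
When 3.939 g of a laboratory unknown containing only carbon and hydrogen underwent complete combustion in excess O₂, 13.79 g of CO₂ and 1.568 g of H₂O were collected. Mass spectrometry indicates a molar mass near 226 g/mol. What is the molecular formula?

C18H10

mol C = 13.79 g CO₂ ÷ 44.009 g/mol = 0.31334 mol
mol H = 2 × 1.568 g H₂O ÷ 18.015 g/mol = 0.17408 mol
Divide by the smallest (0.17408 mol): C 1.800, H 1.000
Multiplying each by 5 gives whole numbers: C 9.00, H 5.00
Empirical formula: C9H5
Empirical-formula mass = 113.14 g/mol; 226 ÷ 113.14 ≈ 2, so the molecular formula is C18H10.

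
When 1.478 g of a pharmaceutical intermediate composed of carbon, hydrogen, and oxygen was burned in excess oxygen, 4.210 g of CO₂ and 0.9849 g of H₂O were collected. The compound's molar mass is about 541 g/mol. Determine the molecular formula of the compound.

C35H40O5

mol C = 4.210 g CO₂ ÷ 44.009 g/mol = 0.095662 mol
mol H = 2 × 0.9849 g H₂O ÷ 18.015 g/mol = 0.10934 mol
mass O = 1.478 − (1.1490 + 0.11022) = 0.21878 g → mol O = 0.21878 ÷ 15.999 = 0.013675 mol
Divide by the smallest (0.013675 mol): C 6.995, H 7.996, O 1.000
Empirical formula: C7H8O
Empirical-formula mass = 108.14 g/mol; 541 ÷ 108.14 ≈ 5, so the molecular formula is C35H40O5.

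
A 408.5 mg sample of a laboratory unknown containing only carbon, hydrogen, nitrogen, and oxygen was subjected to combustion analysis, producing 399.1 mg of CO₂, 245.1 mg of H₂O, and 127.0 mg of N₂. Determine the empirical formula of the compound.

CH3NO

mol C = 0.3991 g CO₂ ÷ 44.009 g/mol = 0.0090686 mol
mol H = 2 × 0.2451 g H₂O ÷ 18.015 g/mol = 0.027211 mol
mol N = 2 × 0.1270 g N₂ ÷ 28.014 g/mol = 0.0090669 mol
mass O = 0.4085 − (0.10892 + 0.027428 + 0.12700) = 0.14515 g → mol O = 0.14515 ÷ 15.999 = 0.0090724 mol
Divide by the smallest (0.0090669 mol): C 1.000, H 3.001, N 1.000, O 1.001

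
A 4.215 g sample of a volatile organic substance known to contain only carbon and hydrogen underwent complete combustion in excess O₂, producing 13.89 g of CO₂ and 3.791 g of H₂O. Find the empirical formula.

C3H4

mol C = 13.89 g CO₂ ÷ 44.009 g/mol = 0.31562 mol
mol H = 2 × 3.791 g H₂O ÷ 18.015 g/mol = 0.42087 mol
Divide by the smallest (0.31562 mol): C 1.000, H 1.333
Multiplying each by 3 gives whole numbers: C 3.00, H 4.00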